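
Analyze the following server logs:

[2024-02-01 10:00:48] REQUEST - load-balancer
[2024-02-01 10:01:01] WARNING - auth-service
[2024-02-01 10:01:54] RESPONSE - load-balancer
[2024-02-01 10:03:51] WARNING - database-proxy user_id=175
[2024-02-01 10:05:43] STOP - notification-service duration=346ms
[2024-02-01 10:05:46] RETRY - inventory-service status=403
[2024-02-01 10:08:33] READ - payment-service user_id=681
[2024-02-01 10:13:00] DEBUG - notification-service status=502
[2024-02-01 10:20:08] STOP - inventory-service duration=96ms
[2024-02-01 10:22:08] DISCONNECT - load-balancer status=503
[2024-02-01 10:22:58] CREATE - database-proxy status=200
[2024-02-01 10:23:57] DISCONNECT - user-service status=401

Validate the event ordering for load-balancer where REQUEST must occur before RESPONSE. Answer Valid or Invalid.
Valid

To validate ordering:

1. Required order: REQUEST → RESPONSE
2. Rule: REQUEST must occur before RESPONSE
3. Check actual order of events for load-balancer
4. Result: Valid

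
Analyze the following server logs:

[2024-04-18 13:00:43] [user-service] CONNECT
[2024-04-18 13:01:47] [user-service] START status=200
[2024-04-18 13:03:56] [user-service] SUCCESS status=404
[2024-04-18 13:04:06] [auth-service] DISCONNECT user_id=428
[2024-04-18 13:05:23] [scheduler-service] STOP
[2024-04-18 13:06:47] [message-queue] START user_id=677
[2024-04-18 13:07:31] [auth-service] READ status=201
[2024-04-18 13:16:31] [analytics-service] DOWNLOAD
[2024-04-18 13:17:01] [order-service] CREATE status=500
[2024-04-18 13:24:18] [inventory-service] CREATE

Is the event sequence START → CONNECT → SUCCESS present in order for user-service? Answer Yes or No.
No

To verify sequence order:

1. Find all events in sequence START → CONNECT → SUCCESS for user-service
2. Extract their timestamps
3. Check if timestamps are in ascending order
4. Result: No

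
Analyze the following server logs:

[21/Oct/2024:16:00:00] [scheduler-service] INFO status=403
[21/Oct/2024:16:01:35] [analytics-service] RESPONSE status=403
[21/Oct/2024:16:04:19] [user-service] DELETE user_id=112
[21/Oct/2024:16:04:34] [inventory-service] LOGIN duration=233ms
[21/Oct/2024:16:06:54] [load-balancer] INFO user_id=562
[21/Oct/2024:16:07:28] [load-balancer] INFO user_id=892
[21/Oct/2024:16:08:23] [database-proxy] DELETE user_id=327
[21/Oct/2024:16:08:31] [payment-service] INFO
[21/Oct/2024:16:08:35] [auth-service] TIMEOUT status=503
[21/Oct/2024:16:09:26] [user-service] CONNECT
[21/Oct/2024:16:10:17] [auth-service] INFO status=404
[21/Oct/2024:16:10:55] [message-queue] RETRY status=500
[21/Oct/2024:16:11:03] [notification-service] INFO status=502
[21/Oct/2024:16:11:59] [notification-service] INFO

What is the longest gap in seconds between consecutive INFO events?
414

To find the longest gap:

1. Extract all INFO events in chronological order
2. Calculate time differences between consecutive events
3. Find the maximum difference
4. Longest gap: 414 seconds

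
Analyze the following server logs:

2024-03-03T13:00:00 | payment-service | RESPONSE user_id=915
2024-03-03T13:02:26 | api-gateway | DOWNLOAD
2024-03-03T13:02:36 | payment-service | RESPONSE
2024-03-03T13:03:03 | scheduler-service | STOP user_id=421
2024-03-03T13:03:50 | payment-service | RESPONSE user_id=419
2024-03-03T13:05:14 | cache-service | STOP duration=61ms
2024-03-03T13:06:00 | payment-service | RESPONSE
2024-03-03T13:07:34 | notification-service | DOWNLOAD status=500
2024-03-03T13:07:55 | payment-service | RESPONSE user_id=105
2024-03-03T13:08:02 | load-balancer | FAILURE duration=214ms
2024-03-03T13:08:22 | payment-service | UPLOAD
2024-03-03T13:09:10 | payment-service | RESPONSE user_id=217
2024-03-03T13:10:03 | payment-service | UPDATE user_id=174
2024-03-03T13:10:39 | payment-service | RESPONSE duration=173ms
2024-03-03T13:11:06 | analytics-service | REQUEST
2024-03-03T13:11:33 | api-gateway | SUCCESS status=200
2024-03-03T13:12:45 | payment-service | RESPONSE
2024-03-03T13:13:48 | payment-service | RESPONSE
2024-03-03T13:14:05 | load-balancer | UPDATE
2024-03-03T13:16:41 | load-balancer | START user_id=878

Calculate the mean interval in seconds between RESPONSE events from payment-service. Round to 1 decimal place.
103.5

To calculate average interval:

1. Find all RESPONSE events for payment-service in order
2. Calculate time gaps between consecutive events
3. Compute mean of gaps: 828 / 8 = 103.5 seconds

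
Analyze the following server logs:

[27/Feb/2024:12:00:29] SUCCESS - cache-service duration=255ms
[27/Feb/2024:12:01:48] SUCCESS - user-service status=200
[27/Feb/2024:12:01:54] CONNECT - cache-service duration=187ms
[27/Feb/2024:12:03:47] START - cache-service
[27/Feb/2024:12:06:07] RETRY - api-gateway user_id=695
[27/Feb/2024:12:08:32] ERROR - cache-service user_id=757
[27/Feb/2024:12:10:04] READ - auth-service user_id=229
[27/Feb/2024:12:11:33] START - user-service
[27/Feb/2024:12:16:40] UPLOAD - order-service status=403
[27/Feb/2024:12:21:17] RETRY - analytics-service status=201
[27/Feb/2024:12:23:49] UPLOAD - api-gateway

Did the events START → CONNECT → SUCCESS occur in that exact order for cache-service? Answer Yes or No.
No

To verify sequence order:

1. Find all events in sequence START → CONNECT → SUCCESS for cache-service
2. Extract their timestamps
3. Check if timestamps are in ascending order
4. Result: No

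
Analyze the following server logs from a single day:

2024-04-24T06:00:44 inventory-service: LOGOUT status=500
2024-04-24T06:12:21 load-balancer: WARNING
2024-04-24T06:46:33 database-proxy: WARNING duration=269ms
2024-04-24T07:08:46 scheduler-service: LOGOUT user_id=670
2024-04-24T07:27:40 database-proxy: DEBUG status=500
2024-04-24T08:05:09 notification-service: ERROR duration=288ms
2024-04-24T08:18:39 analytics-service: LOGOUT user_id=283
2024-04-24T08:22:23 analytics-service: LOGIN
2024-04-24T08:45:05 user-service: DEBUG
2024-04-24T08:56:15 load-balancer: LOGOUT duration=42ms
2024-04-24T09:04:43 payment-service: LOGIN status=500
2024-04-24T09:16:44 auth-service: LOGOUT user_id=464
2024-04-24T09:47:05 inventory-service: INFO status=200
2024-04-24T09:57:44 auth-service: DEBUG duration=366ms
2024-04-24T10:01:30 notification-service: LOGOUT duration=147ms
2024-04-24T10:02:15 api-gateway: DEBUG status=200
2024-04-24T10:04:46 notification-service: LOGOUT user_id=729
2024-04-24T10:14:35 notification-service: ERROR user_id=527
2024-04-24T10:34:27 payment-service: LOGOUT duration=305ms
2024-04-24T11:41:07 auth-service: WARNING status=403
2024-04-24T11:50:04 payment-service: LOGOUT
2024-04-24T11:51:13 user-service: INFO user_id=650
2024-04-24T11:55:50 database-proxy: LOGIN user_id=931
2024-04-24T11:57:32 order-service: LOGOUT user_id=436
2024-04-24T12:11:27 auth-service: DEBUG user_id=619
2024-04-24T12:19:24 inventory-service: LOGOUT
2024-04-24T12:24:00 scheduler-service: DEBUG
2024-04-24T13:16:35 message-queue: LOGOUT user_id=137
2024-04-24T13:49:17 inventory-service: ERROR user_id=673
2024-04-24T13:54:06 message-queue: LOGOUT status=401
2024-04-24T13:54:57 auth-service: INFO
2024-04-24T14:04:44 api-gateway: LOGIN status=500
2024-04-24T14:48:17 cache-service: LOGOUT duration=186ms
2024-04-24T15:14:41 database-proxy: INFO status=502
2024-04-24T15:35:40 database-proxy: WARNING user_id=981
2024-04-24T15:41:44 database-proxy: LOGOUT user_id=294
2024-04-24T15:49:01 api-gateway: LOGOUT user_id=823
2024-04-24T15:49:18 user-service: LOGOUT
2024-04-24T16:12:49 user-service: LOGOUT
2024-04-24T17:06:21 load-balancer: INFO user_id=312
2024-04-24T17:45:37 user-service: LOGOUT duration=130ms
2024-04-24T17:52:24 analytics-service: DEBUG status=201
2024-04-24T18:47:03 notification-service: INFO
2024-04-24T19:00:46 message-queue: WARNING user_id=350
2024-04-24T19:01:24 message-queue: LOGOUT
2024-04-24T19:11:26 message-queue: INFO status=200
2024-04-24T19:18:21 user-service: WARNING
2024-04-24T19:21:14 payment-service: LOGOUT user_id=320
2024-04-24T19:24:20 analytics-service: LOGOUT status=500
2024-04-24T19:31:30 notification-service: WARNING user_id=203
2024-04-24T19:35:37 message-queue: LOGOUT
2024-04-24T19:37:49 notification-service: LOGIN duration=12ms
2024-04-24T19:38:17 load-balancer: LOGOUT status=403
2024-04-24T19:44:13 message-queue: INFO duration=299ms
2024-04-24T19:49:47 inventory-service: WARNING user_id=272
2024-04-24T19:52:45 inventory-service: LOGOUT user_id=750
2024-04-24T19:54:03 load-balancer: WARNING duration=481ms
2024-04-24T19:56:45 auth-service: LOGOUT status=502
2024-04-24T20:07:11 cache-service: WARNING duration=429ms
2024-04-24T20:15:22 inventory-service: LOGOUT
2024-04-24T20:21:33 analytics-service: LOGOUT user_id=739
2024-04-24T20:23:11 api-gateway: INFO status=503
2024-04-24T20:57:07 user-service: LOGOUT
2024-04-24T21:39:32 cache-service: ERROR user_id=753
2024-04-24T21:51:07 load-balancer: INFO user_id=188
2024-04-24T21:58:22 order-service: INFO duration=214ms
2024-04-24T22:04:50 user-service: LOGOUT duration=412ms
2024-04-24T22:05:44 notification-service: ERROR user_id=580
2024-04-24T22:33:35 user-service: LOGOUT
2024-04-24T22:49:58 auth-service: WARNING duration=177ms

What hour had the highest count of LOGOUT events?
19

To find the peak hour:

1. Group all LOGOUT events by hour
2. Count events in each hour
3. Find hour with maximum count
4. Peak hour: 19 (with 7 events)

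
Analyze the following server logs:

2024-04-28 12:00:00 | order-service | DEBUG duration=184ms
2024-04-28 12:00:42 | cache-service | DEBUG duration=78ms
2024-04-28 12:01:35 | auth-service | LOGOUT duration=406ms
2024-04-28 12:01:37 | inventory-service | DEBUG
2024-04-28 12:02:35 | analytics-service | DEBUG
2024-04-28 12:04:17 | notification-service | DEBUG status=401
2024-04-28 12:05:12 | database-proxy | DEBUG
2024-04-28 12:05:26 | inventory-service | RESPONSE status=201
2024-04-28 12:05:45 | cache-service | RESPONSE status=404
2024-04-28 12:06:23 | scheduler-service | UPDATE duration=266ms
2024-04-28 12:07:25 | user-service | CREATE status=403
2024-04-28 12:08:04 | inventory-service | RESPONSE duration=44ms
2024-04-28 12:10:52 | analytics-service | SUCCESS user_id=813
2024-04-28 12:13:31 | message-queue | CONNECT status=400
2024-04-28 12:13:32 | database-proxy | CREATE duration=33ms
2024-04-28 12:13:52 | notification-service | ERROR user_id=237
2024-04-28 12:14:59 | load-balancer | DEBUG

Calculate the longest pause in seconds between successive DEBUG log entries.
587

To find the longest gap:

1. Extract all DEBUG events in chronological order
2. Calculate time differences between consecutive events
3. Find the maximum difference
4. Longest gap: 587 seconds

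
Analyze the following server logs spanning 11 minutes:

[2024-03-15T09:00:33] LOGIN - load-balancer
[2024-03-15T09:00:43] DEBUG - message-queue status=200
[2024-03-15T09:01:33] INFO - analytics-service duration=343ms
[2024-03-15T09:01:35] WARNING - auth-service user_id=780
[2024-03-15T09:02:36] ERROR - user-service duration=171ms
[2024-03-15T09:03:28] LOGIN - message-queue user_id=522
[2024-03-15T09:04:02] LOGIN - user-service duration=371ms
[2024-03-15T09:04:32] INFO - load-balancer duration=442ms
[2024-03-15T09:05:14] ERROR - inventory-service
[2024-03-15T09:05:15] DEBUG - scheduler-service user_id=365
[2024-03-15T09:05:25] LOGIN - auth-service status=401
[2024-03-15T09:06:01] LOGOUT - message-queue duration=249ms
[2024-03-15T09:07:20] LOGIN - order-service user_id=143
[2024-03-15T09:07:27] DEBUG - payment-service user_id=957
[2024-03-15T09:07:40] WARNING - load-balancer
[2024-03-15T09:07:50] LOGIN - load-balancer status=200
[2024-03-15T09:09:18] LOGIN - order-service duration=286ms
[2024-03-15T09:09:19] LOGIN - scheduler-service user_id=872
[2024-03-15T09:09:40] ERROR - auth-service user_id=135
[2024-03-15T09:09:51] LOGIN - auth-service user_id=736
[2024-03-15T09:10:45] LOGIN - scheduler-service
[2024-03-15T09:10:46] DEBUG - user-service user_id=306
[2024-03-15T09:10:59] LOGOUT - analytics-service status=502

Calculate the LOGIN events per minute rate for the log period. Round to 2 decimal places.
0.91

To calculate the rate:

1. Count total LOGIN events: 10
2. Total time period: 11 minutes
3. Rate = 10 / 11 = 0.91 events per minute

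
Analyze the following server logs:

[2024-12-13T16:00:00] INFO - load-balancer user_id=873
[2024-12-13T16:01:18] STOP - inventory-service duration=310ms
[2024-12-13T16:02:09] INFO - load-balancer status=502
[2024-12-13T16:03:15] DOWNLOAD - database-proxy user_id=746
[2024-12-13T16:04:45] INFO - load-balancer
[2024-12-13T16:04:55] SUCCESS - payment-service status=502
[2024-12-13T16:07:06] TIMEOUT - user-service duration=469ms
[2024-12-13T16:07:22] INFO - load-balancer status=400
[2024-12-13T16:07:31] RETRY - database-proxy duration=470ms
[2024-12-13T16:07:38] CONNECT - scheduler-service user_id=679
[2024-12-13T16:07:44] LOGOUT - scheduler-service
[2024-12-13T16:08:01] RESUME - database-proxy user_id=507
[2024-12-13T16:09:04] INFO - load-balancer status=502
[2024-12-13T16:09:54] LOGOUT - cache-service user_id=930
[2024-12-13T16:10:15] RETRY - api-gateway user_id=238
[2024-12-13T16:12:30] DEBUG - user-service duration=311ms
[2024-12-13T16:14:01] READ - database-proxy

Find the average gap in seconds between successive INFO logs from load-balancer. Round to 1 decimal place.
136.0

To calculate average interval:

1. Find all INFO events for load-balancer in order
2. Calculate time gaps between consecutive events
3. Compute mean of gaps: 544 / 4 = 136.0 seconds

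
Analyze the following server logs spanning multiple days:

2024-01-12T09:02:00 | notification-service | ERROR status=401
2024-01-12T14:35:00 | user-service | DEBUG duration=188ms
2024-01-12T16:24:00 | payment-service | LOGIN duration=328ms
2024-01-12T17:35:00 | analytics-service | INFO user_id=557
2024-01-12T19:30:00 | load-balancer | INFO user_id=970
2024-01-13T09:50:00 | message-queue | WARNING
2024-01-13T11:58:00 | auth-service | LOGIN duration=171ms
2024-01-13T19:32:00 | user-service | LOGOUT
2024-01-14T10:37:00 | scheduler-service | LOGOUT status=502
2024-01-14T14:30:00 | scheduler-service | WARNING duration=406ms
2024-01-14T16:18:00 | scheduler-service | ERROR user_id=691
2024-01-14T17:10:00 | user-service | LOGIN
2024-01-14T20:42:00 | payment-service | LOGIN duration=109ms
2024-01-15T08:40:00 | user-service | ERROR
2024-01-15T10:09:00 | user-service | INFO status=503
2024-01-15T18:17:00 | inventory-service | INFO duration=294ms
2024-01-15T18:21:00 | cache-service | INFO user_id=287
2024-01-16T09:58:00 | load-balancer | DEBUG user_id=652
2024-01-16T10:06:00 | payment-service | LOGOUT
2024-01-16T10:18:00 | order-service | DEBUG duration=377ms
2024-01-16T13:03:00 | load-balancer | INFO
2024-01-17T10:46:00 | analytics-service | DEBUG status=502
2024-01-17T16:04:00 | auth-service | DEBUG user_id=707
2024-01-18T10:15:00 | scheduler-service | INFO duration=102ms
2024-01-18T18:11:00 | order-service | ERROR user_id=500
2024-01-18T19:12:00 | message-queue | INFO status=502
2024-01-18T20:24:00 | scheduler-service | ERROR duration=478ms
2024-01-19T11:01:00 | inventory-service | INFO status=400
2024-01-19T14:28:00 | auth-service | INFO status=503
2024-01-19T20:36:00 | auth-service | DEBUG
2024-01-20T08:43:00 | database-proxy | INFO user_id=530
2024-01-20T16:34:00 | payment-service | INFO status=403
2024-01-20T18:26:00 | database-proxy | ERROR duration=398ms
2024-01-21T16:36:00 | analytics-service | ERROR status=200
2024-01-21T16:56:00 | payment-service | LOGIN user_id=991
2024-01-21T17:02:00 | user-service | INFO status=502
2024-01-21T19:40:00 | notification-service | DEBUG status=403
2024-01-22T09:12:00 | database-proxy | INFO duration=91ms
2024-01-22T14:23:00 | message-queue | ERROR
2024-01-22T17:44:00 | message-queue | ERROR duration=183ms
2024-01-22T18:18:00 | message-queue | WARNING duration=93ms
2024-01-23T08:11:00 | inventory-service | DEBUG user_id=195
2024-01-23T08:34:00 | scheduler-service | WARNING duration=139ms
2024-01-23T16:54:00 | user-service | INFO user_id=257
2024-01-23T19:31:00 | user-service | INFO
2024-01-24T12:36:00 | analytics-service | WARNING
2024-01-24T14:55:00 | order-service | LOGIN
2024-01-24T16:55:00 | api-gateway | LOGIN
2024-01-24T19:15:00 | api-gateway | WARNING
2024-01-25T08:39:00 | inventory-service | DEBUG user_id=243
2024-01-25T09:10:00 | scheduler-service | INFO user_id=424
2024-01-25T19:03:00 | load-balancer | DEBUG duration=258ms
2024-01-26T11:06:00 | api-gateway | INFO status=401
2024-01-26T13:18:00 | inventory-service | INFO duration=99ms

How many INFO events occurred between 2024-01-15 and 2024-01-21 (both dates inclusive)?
11

To filter by date range:

1. Date range: 2024-01-15 through 2024-01-21, both dates inclusive
2. Filter for INFO events whose date falls in this range
3. Count matching events: 11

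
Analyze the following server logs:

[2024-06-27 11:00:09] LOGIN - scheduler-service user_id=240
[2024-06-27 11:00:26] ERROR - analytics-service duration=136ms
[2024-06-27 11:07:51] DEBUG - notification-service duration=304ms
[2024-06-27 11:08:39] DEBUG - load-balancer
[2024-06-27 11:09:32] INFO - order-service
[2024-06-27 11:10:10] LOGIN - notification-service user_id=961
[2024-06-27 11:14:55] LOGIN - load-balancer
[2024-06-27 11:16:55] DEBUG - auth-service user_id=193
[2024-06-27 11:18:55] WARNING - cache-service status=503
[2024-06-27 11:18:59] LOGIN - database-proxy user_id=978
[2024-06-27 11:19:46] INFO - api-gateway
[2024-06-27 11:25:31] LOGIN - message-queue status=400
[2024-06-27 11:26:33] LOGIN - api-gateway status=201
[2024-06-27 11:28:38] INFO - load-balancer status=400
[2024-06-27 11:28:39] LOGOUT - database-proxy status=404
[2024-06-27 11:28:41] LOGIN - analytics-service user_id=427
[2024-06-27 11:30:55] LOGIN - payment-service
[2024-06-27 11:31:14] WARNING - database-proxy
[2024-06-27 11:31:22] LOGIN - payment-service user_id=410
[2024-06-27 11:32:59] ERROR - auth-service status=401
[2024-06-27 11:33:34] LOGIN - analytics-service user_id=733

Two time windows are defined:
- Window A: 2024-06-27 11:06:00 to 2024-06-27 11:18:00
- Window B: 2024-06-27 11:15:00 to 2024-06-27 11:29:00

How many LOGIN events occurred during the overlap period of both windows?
0

To find overlap events:

1. Window A: 2024-06-27 11:06:00 to 2024-06-27 11:18:00
2. Window B: 2024-06-27 11:15:00 to 2024-06-27 11:29:00
3. Overlap period: 2024-06-27 11:15:00 to 2024-06-27 11:18:00
4. Count LOGIN events in overlap: 0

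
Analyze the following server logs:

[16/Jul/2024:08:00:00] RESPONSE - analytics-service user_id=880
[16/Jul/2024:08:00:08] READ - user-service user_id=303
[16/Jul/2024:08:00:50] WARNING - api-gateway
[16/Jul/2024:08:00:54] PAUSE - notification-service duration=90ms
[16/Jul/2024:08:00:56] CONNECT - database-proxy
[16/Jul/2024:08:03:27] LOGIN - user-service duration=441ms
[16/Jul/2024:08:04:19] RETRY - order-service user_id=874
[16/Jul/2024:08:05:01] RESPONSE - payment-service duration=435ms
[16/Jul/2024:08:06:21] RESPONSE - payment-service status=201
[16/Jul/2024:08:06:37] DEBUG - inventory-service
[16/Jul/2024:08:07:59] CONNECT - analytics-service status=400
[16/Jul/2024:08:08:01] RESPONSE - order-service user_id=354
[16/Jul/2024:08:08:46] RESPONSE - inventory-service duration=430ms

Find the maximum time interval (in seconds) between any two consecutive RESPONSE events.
301

To find the longest gap:

1. Extract all RESPONSE events in chronological order
2. Calculate time differences between consecutive events
3. Find the maximum difference
4. Longest gap: 301 seconds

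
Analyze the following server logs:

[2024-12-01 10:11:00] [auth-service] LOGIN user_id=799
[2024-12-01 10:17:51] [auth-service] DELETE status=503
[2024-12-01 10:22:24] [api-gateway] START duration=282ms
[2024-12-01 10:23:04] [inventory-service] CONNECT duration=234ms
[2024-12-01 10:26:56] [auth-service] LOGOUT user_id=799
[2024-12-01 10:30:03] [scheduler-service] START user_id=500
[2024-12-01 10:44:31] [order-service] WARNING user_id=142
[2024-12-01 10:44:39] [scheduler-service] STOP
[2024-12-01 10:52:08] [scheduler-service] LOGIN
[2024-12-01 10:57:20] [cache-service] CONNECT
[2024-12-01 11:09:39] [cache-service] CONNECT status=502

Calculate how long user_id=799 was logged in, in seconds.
956

To calculate session duration:

1. Find LOGIN event for user_id=799: 2024-12-01 10:11:00
2. Find LOGOUT event for user_id=799: 2024-12-01 10:26:56
3. Session duration: 2024-12-01 10:26:56 - 2024-12-01 10:11:00 = 956 seconds (15 minutes)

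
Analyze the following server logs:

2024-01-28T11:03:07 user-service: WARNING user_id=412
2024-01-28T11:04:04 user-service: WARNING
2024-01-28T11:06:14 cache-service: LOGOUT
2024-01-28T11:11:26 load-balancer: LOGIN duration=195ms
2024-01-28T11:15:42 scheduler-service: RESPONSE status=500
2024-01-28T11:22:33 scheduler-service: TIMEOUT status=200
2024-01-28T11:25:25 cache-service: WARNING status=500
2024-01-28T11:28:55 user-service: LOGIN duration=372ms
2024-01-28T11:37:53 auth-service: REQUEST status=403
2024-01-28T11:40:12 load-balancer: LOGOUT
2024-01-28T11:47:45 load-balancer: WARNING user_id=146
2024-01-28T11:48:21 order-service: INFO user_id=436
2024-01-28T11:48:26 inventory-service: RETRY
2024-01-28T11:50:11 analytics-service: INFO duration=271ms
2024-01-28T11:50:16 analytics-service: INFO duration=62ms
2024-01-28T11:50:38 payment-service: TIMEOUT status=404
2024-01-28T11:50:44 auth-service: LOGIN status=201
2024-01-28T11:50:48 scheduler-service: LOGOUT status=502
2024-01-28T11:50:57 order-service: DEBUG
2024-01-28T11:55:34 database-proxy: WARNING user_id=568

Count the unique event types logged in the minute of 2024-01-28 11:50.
5

To count unique event types:

1. Filter events in the minute starting at 2024-01-28 11:50
2. Extract event types from matching entries
3. Count unique types: 5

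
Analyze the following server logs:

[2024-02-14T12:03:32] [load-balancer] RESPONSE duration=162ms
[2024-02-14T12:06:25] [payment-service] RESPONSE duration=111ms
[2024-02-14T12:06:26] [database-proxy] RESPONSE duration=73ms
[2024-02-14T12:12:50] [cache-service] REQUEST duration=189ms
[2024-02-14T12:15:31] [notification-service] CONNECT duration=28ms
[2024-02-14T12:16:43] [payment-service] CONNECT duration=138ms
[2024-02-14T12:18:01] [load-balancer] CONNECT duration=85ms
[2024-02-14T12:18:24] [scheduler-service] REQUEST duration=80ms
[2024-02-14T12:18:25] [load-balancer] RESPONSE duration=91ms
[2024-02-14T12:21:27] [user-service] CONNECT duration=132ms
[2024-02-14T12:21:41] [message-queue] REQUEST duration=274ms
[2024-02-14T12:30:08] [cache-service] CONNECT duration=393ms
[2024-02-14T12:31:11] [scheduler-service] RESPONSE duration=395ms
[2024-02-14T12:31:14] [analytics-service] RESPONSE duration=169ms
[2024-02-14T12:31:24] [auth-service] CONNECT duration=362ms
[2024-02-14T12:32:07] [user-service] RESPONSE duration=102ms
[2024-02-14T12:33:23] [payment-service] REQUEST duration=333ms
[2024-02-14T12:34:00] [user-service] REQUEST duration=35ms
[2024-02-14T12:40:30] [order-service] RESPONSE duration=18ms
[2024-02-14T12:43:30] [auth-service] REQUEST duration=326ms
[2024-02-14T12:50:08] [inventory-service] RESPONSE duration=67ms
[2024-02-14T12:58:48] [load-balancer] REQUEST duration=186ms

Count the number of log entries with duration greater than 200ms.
6

To count timeouts:

1. Threshold: 200ms
2. Extract duration from each log entry
3. Count entries where duration > 200
4. Timeout count: 6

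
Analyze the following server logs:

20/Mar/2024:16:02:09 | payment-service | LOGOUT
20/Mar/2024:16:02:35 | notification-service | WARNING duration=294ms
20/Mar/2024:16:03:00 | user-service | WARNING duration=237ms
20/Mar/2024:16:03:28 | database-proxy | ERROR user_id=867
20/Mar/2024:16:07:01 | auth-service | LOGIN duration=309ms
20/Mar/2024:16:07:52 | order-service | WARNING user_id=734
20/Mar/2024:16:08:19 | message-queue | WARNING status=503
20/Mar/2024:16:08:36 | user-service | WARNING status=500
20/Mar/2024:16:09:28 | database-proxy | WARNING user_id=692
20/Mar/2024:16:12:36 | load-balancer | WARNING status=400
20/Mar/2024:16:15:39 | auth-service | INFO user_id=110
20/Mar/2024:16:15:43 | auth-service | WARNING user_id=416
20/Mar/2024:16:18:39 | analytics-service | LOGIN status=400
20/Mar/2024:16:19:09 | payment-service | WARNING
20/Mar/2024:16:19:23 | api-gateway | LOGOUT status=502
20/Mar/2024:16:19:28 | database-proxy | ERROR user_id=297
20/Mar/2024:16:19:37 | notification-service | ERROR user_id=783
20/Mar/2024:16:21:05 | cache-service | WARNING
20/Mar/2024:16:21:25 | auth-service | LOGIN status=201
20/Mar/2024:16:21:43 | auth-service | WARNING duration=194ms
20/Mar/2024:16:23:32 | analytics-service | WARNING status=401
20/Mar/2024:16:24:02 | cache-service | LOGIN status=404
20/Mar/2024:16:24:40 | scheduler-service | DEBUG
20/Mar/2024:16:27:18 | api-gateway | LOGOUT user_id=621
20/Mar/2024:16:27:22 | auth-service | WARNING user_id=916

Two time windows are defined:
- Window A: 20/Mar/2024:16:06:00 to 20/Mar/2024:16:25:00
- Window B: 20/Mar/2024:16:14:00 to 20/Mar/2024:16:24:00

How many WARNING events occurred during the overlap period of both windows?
5

To find overlap events:

1. Window A: 20/Mar/2024:16:06:00 to 20/Mar/2024:16:25:00
2. Window B: 20/Mar/2024:16:14:00 to 20/Mar/2024:16:24:00
3. Overlap period: 20/Mar/2024:16:14:00 to 20/Mar/2024:16:24:00
4. Count WARNING events in overlap: 5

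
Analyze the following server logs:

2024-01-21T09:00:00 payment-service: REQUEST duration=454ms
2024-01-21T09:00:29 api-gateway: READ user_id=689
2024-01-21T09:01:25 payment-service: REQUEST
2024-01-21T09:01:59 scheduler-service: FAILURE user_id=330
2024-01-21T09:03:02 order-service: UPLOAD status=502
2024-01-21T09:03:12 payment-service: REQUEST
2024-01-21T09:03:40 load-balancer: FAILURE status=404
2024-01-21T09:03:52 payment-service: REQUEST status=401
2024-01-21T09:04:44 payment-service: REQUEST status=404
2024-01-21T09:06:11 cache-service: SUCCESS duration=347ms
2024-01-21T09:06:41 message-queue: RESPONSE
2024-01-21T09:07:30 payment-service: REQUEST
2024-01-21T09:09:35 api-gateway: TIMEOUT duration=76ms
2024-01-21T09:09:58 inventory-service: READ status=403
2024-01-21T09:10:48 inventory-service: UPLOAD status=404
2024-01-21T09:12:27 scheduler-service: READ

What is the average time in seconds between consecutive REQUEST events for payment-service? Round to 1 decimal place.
90.0

To calculate average interval:

1. Find all REQUEST events for payment-service in order
2. Calculate time gaps between consecutive events
3. Compute mean of gaps: 450 / 5 = 90.0 seconds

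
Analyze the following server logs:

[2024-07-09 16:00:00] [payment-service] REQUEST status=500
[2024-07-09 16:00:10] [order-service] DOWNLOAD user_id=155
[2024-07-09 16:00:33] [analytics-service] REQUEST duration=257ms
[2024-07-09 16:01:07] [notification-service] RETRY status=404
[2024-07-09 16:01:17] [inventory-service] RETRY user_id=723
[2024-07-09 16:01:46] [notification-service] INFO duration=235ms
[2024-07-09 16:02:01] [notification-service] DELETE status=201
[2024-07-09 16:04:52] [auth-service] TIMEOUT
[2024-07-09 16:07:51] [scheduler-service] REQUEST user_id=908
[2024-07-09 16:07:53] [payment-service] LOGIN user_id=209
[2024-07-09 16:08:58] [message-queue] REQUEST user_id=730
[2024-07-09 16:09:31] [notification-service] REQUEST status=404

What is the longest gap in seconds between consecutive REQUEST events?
438

To find the longest gap:

1. Extract all REQUEST events in chronological order
2. Calculate time differences between consecutive events
3. Find the maximum difference
4. Longest gap: 438 seconds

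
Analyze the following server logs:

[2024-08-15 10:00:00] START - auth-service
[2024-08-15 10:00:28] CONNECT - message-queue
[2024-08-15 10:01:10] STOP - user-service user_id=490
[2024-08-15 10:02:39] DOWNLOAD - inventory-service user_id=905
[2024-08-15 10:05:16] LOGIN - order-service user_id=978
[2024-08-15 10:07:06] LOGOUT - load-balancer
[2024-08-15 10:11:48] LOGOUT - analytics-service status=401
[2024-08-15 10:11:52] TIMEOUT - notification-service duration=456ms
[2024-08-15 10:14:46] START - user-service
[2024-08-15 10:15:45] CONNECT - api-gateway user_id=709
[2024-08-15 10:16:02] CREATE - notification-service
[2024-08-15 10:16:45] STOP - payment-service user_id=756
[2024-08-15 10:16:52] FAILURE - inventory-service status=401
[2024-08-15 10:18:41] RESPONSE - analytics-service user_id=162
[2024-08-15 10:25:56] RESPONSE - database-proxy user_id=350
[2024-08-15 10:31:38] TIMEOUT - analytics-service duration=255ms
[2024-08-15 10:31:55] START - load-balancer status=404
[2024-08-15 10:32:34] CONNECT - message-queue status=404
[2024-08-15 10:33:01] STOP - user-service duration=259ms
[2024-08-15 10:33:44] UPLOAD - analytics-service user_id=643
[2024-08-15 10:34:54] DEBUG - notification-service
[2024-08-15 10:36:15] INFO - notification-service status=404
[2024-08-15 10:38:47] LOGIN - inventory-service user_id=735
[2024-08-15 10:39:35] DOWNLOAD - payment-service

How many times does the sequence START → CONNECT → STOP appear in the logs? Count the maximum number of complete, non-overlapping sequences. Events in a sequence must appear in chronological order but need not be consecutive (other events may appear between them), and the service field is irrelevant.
3

To count sequences:

1. Look for pattern: START → CONNECT → STOP
2. Greedily scan the log in chronological order, matching each sequence element in turn (ignoring service)
3. Each time the full pattern completes, increment the count and restart matching from the next event
4. Complete non-overlapping sequences found: 3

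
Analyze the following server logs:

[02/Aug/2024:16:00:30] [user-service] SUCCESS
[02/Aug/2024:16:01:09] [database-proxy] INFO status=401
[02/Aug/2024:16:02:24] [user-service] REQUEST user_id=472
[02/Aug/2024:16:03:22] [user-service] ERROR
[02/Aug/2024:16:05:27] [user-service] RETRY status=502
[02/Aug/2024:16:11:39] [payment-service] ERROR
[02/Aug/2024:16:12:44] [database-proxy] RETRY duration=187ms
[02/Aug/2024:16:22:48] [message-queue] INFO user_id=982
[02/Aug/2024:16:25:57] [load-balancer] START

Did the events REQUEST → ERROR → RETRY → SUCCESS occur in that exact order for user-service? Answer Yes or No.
No

To verify sequence order:

1. Find all events in sequence REQUEST → ERROR → RETRY → SUCCESS for user-service
2. Extract their timestamps
3. Check if timestamps are in ascending order
4. Result: No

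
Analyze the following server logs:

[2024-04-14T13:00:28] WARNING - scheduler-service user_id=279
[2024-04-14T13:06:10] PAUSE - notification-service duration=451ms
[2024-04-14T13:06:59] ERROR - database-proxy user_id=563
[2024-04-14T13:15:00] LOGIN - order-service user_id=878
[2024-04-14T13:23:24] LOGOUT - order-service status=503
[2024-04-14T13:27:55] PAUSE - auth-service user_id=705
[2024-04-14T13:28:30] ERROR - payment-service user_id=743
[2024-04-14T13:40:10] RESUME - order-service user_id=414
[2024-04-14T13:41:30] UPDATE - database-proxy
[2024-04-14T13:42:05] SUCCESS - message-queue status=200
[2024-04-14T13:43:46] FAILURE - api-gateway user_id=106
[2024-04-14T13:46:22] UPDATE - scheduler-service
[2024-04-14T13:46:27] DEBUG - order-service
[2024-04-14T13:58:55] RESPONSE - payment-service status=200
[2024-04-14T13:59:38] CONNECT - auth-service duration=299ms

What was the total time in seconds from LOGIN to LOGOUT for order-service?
504

To calculate state duration:

1. Find LOGIN event for order-service: 2024-04-14T13:15:00
2. Find LOGOUT event for order-service: 2024-04-14T13:23:24
3. Calculate duration: 2024-04-14T13:23:24 - 2024-04-14T13:15:00 = 504 seconds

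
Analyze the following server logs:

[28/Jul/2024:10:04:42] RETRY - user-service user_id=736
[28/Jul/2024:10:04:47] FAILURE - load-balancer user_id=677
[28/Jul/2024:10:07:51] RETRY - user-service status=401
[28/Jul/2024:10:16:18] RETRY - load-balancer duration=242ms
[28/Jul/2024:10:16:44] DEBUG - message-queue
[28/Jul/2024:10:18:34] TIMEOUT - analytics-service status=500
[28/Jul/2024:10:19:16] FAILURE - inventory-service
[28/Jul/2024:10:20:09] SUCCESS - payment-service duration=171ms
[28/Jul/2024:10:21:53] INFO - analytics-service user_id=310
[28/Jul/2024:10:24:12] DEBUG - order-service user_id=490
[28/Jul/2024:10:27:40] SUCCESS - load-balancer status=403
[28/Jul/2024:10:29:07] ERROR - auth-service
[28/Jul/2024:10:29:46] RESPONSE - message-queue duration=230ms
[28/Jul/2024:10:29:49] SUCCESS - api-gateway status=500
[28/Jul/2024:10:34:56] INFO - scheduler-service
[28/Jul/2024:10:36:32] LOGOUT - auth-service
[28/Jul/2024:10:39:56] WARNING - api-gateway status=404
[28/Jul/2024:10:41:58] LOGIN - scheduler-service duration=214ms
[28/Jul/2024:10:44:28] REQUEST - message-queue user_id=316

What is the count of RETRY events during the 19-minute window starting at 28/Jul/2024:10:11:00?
1

To count events in the time window:

1. Window boundaries: 28/Jul/2024:10:11:00 to 28/Jul/2024:10:30:00
2. Filter for RETRY events within this window
3. Count matching events: 1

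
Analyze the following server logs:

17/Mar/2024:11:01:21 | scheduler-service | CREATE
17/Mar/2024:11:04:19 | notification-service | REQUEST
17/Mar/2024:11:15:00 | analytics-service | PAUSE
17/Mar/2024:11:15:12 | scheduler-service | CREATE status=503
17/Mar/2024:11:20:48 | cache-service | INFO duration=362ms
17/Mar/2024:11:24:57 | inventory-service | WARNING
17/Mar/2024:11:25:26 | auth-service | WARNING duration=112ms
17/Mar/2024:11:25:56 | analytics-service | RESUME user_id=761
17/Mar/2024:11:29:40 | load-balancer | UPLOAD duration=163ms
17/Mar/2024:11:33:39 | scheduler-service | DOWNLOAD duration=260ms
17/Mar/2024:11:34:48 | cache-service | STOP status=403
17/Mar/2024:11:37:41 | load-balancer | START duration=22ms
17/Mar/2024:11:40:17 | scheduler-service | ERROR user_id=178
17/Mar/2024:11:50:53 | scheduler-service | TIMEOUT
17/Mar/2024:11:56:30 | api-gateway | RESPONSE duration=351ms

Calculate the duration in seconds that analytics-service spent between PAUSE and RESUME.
656

To calculate state duration:

1. Find PAUSE event for analytics-service: 17/Mar/2024:11:15:00
2. Find RESUME event for analytics-service: 17/Mar/2024:11:25:56
3. Calculate duration: 17/Mar/2024:11:25:56 - 17/Mar/2024:11:15:00 = 656 seconds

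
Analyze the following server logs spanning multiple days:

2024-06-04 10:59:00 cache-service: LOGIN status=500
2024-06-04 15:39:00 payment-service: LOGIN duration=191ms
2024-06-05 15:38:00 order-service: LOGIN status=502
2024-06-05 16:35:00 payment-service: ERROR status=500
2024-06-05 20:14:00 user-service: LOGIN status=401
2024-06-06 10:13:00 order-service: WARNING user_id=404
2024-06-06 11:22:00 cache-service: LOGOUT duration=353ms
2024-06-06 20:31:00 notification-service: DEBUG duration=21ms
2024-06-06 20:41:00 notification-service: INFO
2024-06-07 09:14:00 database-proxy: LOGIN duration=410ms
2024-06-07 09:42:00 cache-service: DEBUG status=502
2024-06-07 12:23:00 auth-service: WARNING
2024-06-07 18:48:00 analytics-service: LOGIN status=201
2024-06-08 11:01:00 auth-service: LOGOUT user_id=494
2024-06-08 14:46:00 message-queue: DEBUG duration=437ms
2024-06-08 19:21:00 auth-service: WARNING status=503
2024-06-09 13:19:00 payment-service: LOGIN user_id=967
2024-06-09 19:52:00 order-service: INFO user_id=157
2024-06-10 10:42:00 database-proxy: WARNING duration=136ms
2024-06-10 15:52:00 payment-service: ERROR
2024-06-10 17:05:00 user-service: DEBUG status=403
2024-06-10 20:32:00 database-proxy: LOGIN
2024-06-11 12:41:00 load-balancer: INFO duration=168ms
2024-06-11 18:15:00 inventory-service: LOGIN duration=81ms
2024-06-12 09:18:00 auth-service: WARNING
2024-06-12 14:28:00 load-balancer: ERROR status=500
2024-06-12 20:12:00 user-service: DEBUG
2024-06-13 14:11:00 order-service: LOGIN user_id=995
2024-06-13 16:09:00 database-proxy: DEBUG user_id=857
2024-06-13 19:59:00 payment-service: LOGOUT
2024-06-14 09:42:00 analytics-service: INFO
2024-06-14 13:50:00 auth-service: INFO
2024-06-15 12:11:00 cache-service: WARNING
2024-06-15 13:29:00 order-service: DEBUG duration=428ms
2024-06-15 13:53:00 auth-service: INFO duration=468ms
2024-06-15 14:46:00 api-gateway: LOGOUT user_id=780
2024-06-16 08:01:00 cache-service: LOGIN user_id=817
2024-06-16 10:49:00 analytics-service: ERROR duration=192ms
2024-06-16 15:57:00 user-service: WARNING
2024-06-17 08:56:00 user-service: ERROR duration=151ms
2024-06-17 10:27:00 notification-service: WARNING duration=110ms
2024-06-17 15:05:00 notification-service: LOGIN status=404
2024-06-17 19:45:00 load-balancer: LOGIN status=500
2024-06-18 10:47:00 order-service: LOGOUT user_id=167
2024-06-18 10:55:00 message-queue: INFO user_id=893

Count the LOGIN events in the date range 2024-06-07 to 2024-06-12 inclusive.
5

To filter by date range:

1. Date range: 2024-06-07 through 2024-06-12, both dates inclusive
2. Filter for LOGIN events whose date falls in this range
3. Count matching events: 5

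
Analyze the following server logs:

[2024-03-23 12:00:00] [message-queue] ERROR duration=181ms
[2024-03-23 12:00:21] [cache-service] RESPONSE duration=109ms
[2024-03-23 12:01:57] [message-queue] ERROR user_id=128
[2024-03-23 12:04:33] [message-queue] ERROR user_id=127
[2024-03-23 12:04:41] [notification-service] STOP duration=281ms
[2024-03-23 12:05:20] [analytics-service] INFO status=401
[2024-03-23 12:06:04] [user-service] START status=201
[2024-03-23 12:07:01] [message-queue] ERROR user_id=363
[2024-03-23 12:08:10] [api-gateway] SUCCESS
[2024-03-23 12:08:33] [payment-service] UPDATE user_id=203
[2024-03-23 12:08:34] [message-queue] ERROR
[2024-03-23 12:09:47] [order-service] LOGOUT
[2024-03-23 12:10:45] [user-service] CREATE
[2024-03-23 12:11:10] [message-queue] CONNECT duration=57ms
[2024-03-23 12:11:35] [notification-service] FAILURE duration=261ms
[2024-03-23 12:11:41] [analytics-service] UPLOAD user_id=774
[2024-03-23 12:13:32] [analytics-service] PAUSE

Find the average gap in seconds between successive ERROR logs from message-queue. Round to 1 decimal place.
128.5

To calculate average interval:

1. Find all ERROR events for message-queue in order
2. Calculate time gaps between consecutive events
3. Compute mean of gaps: 514 / 4 = 128.5 seconds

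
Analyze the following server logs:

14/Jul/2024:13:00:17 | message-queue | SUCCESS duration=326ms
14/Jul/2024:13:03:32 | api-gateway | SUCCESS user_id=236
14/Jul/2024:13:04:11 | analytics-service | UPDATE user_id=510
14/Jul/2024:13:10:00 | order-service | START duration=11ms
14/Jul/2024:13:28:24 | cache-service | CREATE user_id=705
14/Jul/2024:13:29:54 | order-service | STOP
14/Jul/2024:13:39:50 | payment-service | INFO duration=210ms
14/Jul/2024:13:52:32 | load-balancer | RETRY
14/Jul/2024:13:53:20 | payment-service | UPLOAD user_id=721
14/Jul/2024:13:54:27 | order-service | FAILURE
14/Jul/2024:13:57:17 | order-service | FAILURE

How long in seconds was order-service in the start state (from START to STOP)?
1194

To calculate state duration:

1. Find START event for order-service: 14/Jul/2024:13:10:00
2. Find STOP event for order-service: 14/Jul/2024:13:29:54
3. Calculate duration: 14/Jul/2024:13:29:54 - 14/Jul/2024:13:10:00 = 1194 seconds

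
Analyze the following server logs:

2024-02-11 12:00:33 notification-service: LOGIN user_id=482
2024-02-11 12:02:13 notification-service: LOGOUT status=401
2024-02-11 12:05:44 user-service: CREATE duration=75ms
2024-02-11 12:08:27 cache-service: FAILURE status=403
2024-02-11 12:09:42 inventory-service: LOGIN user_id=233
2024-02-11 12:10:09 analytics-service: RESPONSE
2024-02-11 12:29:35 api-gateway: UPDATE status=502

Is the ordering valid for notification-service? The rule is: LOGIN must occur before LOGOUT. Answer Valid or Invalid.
Valid

To validate ordering:

1. Required order: LOGIN → LOGOUT
2. Rule: LOGIN must occur before LOGOUT
3. Check actual order of events for notification-service
4. Result: Valid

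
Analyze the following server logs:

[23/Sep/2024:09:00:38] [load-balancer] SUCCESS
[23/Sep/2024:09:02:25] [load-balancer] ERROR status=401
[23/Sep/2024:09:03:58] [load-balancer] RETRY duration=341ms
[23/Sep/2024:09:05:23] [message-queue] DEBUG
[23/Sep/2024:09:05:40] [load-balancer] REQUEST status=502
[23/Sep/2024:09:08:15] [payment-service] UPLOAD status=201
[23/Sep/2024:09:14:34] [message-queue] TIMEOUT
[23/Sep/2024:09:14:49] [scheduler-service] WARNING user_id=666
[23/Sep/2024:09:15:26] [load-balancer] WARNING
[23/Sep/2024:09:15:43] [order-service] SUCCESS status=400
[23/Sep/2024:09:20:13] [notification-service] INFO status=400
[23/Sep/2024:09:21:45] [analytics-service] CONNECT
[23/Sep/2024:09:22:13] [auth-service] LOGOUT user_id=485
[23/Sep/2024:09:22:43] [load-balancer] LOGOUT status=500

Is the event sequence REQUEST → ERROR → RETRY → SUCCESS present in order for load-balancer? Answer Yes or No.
No

To verify sequence order:

1. Find all events in sequence REQUEST → ERROR → RETRY → SUCCESS for load-balancer
2. Extract their timestamps
3. Check if timestamps are in ascending order
4. Result: No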